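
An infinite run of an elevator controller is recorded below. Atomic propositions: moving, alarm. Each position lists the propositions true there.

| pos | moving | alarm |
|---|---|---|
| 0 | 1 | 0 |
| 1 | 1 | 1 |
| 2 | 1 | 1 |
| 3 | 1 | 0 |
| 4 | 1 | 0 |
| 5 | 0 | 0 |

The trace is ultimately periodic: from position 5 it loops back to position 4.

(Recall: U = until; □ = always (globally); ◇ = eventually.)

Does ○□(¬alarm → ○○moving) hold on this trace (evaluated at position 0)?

No

The position after 0 is 1; □(¬alarm → ○○moving) is false there.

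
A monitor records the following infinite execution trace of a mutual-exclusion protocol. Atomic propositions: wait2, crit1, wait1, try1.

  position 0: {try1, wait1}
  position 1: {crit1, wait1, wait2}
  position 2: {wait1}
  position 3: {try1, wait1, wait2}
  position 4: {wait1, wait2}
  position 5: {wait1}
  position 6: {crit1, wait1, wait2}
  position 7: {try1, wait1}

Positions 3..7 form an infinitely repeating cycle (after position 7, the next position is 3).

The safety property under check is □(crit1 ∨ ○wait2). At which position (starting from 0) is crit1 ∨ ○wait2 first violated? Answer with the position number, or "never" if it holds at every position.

4

Check crit1 ∨ ○wait2 at each position in order: 0 ✓, 1 ✓, 2 ✓, 3 ✓.
At position 4 the labels are {wait1, wait2} and the next position 5 has {wait1}, so crit1 ∨ ○wait2 is false there. This is the first violation.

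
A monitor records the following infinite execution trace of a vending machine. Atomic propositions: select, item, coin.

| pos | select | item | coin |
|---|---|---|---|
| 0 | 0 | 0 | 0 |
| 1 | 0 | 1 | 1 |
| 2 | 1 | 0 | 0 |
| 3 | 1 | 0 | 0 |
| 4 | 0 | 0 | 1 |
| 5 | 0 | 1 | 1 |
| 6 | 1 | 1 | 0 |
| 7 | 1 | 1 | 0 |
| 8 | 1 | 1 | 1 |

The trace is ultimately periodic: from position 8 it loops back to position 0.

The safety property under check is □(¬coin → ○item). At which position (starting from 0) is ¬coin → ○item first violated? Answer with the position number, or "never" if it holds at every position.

2

Check ¬coin → ○item at each position in order: 0 ✓, 1 ✓.
At position 2 the labels are {select} and the next position 3 has {select}, so ¬coin → ○item is false there. This is the first violation.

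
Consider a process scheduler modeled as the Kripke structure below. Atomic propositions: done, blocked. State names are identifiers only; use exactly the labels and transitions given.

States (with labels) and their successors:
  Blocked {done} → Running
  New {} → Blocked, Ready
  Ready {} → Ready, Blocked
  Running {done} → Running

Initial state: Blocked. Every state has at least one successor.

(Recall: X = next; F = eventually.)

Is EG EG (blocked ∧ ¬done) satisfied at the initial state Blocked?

States satisfying EG (blocked ∧ ¬done): ∅.
States satisfying EG EG (blocked ∧ ¬done): ∅.
No suitable path/successor from Blocked witnesses the formula.
Blocked ∉ Sat(EG EG (blocked ∧ ¬done)).

Does not hold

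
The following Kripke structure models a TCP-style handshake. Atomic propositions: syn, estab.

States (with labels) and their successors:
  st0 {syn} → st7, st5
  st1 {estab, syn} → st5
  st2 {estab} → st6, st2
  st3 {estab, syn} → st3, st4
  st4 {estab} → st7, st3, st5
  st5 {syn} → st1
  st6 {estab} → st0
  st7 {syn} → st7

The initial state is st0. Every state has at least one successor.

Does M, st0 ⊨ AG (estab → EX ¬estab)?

Yes

States satisfying estab → EX ¬estab: {st0, st1, st4, st5, st6, st7}.
States satisfying AG (estab → EX ¬estab): {st0, st1, st5, st6, st7}.
Every state reachable from st0 satisfies estab → EX ¬estab.
st0 ∈ Sat(AG (estab → EX ¬estab)).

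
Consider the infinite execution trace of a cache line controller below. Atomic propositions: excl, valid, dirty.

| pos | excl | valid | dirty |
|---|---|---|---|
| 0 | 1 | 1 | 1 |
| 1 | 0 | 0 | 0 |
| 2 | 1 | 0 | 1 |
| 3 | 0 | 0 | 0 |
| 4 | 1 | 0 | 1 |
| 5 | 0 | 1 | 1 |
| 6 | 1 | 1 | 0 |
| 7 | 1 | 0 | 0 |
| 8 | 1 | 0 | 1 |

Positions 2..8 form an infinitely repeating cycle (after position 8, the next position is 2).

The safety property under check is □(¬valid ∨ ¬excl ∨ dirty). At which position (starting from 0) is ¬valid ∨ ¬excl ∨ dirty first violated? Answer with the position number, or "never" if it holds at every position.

Check ¬valid ∨ ¬excl ∨ dirty at each position in order: 0 ✓, 1 ✓, 2 ✓, 3 ✓, 4 ✓, 5 ✓.
At position 6 the labels are {excl, valid}, so ¬valid ∨ ¬excl ∨ dirty is false there. This is the first violation.

6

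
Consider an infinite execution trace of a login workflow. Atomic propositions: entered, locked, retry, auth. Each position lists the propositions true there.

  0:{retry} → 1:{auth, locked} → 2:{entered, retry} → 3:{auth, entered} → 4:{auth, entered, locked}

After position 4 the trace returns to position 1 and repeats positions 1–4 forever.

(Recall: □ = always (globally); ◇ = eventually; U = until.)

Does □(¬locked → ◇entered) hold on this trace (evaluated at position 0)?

Satisfied

¬locked → ◇entered holds at every position 0..4, and those are all positions ever visited, so □(¬locked → ◇entered) holds.
Positions where ¬locked holds: 0, 2, 3.
Check ◇entered at each: 0→ok, 2→ok, 3→ok.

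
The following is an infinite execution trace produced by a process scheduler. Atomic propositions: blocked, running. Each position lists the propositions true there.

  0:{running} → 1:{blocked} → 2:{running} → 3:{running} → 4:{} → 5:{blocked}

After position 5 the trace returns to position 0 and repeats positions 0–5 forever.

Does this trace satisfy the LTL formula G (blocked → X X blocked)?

blocked → X X blocked must hold at every position from 0 onward. It fails at position 1, so G (blocked → X X blocked) is false.
Positions where blocked holds: 1, 5.
Check X X blocked at each: 1→fails, 5→ok.

Does not hold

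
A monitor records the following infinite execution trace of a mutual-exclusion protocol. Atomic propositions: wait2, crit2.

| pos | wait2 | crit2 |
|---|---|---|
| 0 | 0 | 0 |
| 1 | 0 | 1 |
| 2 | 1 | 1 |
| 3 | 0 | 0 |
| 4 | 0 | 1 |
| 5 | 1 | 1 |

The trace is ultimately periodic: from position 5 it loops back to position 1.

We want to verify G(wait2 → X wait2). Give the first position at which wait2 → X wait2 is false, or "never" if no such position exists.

Check wait2 → X wait2 at each position in order: 0 ✓, 1 ✓.
At position 2 the labels are {crit2, wait2} and the next position 3 has {}, so wait2 → X wait2 is false there. This is the first violation.

2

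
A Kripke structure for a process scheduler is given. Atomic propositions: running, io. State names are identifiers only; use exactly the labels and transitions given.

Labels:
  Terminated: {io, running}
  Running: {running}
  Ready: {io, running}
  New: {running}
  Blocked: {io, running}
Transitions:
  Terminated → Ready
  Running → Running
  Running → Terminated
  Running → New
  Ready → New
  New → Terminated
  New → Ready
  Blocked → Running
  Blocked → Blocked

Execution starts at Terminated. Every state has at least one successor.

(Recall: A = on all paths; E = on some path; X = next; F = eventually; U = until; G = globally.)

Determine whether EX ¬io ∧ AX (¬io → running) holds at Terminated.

Violated

States satisfying ¬io: {Running, New}.
States satisfying EX ¬io: {Running, Ready, Blocked}.
States satisfying ¬io → running: {Terminated, Running, Ready, New, Blocked}.
States satisfying AX (¬io → running): {Terminated, Running, Ready, New, Blocked}.
States satisfying EX ¬io ∧ AX (¬io → running): {Running, Ready, Blocked}.
Terminated ∉ Sat(EX ¬io ∧ AX (¬io → running)).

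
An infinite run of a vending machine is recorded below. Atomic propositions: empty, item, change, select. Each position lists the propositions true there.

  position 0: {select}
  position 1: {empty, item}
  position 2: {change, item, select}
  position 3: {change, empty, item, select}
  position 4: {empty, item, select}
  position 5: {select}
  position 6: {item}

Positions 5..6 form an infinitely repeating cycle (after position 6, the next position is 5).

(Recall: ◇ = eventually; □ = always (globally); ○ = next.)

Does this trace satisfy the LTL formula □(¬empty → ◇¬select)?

¬empty → ◇¬select holds at every position 0..6, and those are all positions ever visited, so □(¬empty → ◇¬select) holds.
Positions where ¬empty holds: 0, 2, 5, 6.
Check ◇¬select at each: 0→ok, 2→ok, 5→ok, 6→ok.

Holds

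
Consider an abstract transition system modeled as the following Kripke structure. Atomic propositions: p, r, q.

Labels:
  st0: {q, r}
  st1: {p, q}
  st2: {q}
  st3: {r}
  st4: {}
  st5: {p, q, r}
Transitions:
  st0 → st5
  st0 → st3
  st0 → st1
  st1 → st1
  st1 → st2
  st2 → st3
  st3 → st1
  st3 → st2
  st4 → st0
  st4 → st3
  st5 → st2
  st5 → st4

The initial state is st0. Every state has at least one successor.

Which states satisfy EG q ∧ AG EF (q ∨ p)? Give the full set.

States satisfying q: {st0, st1, st2, st5}.
States satisfying EG q: {st0, st1}.
States satisfying EF (q ∨ p): {st0, st1, st2, st3, st4, st5}.
States satisfying AG EF (q ∨ p): {st0, st1, st2, st3, st4, st5}.
States satisfying EG q ∧ AG EF (q ∨ p): {st0, st1}.

{st0, st1}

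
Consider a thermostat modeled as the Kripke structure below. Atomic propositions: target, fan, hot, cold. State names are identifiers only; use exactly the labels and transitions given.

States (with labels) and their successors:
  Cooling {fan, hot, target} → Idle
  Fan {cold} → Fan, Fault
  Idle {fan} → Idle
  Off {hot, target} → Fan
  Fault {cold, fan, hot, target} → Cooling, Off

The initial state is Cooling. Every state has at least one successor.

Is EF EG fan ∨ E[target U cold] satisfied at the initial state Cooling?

Satisfied

States satisfying EG fan: {Cooling, Idle, Fault}.
States satisfying EF EG fan: {Cooling, Fan, Idle, Off, Fault}.
States satisfying target: {Cooling, Off, Fault}.
States satisfying cold: {Fan, Fault}.
States satisfying E[target U cold]: {Fan, Off, Fault}.
States satisfying EF EG fan ∨ E[target U cold]: {Cooling, Fan, Idle, Off, Fault}.
Cooling ∈ Sat(EF EG fan ∨ E[target U cold]).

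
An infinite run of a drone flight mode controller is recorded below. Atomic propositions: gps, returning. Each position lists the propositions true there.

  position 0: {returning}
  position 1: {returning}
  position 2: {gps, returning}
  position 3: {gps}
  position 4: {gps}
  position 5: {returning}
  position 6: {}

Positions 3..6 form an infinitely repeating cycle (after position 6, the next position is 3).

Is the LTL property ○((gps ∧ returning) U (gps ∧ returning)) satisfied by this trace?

The position after 0 is 1; (gps ∧ returning) U (gps ∧ returning) is false there.

Violated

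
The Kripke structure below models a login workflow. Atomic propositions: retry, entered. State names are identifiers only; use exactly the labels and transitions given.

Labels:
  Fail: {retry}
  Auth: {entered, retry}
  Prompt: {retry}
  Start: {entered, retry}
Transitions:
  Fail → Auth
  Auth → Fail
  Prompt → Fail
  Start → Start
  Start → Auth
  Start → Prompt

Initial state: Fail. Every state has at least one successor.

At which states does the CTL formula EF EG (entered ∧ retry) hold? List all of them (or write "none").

{Start}

States satisfying EG (entered ∧ retry): {Start}.
States satisfying EF EG (entered ∧ retry): {Start}.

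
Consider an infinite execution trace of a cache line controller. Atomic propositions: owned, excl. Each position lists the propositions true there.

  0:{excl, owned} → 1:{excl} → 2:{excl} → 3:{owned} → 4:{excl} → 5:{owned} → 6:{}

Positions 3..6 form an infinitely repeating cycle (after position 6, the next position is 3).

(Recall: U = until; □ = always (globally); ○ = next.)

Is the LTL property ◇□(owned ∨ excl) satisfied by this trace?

□(owned ∨ excl) is false at every position 0..6, so it never becomes true and ◇□(owned ∨ excl) fails.

Violated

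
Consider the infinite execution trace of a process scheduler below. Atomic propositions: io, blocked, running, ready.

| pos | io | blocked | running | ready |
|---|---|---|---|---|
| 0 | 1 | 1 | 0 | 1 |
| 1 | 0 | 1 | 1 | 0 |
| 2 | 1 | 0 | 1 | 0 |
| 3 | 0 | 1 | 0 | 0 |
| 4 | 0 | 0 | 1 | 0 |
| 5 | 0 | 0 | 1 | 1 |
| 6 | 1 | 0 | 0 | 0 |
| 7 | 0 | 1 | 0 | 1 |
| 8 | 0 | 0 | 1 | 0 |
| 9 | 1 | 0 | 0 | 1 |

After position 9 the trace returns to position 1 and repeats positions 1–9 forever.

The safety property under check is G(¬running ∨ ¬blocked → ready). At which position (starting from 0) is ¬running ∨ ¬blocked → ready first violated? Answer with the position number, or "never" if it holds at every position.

2

Check ¬running ∨ ¬blocked → ready at each position in order: 0 ✓, 1 ✓.
At position 2 the labels are {io, running}, so ¬running ∨ ¬blocked → ready is false there. This is the first violation.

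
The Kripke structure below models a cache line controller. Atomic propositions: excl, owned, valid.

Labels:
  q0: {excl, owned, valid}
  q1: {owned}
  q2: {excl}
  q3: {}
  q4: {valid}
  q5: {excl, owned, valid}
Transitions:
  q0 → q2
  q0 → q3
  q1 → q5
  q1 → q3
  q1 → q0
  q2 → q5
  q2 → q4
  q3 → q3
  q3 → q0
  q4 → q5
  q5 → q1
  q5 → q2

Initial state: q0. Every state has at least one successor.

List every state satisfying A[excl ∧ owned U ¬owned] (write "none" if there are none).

States satisfying excl ∧ owned: {q0, q5}.
States satisfying ¬owned: {q2, q3, q4}.
States satisfying A[excl ∧ owned U ¬owned]: {q0, q2, q3, q4}.

{q0, q2, q3, q4}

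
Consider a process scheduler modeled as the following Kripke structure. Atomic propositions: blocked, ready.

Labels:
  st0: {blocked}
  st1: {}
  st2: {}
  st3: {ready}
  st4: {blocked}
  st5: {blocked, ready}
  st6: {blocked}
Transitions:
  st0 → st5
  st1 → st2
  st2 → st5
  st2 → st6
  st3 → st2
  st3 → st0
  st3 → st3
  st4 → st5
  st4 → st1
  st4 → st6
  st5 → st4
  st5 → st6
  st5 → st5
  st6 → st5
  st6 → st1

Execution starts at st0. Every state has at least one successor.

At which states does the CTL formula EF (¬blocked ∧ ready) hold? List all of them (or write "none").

States satisfying ¬blocked ∧ ready: {st3}.
States satisfying EF (¬blocked ∧ ready): {st3}.

{st3}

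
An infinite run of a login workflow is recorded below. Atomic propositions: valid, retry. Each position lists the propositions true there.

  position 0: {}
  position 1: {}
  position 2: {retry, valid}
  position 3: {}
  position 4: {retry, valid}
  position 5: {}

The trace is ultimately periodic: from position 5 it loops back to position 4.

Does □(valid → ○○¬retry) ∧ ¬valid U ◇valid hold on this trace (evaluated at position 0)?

No

valid → ○○¬retry must hold at every position from 0 onward. It fails at position 2, so □(valid → ○○¬retry) is false.
Positions where valid holds: 2, 4.
Check ○○¬retry at each: 2→fails, 4→fails.
Walking from position 0: ◇valid first holds at position 0, and ¬valid holds at every earlier position along the way, so ¬valid U ◇valid holds.
At position 0: □(valid → ○○¬retry) is false; ¬valid U ◇valid is true; so □(valid → ○○¬retry) ∧ ¬valid U ◇valid is false.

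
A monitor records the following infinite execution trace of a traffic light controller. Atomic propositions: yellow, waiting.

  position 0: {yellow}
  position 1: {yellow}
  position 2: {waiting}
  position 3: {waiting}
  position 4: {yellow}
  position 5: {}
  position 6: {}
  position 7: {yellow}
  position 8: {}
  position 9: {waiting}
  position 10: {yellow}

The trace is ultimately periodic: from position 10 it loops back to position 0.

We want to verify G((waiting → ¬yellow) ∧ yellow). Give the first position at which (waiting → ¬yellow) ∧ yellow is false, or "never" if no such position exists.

Check (waiting → ¬yellow) ∧ yellow at each position in order: 0 ✓, 1 ✓.
At position 2 the labels are {waiting}, so (waiting → ¬yellow) ∧ yellow is false there. This is the first violation.

2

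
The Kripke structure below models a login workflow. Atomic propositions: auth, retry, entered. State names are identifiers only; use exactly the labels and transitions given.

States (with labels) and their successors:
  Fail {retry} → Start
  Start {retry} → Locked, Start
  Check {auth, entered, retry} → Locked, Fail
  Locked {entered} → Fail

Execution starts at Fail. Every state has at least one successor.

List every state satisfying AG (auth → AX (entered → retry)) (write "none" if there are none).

States satisfying auth → AX (entered → retry): {Fail, Start, Locked}.
States satisfying AG (auth → AX (entered → retry)): {Fail, Start, Locked}.

{Fail, Start, Locked}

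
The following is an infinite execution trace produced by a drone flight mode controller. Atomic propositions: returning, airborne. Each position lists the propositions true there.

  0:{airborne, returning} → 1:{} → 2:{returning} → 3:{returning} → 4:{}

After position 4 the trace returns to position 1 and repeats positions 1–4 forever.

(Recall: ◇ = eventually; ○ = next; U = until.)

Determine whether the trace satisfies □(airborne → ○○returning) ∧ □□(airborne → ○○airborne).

No

airborne → ○○returning holds at every position 0..4, and those are all positions ever visited, so □(airborne → ○○returning) holds.
Positions where airborne holds: 0.
Check ○○returning at each: 0→ok.
□(airborne → ○○airborne) must hold at every position from 0 onward. It fails at position 0, so □□(airborne → ○○airborne) is false.
At position 0: □(airborne → ○○returning) is true; □□(airborne → ○○airborne) is false; so □(airborne → ○○returning) ∧ □□(airborne → ○○airborne) is false.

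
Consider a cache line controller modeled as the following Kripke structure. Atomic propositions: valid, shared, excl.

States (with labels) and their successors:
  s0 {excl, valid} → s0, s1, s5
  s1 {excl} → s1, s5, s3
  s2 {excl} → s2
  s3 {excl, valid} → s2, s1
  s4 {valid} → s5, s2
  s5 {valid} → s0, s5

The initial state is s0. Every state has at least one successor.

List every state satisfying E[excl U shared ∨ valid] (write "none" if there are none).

States satisfying excl: {s0, s1, s2, s3}.
States satisfying shared ∨ valid: {s0, s3, s4, s5}.
States satisfying E[excl U shared ∨ valid]: {s0, s1, s3, s4, s5}.

{s0, s1, s3, s4, s5}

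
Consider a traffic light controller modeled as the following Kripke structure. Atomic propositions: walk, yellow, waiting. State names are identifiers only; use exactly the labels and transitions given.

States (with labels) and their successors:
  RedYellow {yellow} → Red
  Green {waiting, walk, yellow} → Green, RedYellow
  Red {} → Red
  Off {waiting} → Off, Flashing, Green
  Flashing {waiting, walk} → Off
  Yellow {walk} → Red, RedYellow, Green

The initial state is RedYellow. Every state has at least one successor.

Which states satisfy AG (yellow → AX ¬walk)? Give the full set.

States satisfying yellow → AX ¬walk: {RedYellow, Red, Off, Flashing, Yellow}.
States satisfying AG (yellow → AX ¬walk): {RedYellow, Red}.

{RedYellow, Red}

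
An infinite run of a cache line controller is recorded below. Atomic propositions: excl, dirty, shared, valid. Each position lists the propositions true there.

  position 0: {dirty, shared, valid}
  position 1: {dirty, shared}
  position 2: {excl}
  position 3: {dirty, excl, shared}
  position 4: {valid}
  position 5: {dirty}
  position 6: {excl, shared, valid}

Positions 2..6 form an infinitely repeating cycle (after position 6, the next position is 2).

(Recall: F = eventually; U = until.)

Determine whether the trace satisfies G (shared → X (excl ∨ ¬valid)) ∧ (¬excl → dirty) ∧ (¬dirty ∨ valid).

No

shared → X (excl ∨ ¬valid) must hold at every position from 0 onward. It fails at position 3, so G (shared → X (excl ∨ ¬valid)) is false.
Positions where shared holds: 0, 1, 3, 6.
Check X (excl ∨ ¬valid) at each: 0→ok, 1→ok, 3→fails, 6→ok.
At position 0: G (shared → X (excl ∨ ¬valid)) is false; (¬excl → dirty) ∧ (¬dirty ∨ valid) is true; so G (shared → X (excl ∨ ¬valid)) ∧ (¬excl → dirty) ∧ (¬dirty ∨ valid) is false.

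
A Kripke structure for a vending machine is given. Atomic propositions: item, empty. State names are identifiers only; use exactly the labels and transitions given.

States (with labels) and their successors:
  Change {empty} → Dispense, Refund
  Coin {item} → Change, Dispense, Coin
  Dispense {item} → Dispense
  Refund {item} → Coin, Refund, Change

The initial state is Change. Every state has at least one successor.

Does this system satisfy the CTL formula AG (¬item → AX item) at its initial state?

Satisfied

States satisfying ¬item → AX item: {Change, Coin, Dispense, Refund}.
States satisfying AG (¬item → AX item): {Change, Coin, Dispense, Refund}.
Every state reachable from Change satisfies ¬item → AX item.
Change ∈ Sat(AG (¬item → AX item)).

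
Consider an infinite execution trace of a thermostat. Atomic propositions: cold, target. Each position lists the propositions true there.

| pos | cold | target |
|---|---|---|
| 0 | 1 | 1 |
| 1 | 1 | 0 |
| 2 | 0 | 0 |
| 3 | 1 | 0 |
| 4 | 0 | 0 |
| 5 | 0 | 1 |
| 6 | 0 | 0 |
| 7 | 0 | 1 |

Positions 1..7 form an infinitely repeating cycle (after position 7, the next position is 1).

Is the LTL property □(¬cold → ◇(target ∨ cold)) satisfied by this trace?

¬cold → ◇(target ∨ cold) holds at every position 0..7, and those are all positions ever visited, so □(¬cold → ◇(target ∨ cold)) holds.
Positions where ¬cold holds: 2, 4, 5, 6, 7.
Check ◇(target ∨ cold) at each: 2→ok, 4→ok, 5→ok, 6→ok, 7→ok.

Satisfied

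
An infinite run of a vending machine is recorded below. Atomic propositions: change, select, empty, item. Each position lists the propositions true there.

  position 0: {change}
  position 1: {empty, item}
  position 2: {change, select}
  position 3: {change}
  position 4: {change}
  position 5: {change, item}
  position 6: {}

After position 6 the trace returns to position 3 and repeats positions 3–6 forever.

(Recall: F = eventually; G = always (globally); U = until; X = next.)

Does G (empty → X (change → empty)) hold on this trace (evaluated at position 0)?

empty → X (change → empty) must hold at every position from 0 onward. It fails at position 1, so G (empty → X (change → empty)) is false.
Positions where empty holds: 1.
Check X (change → empty) at each: 1→fails.

Does not hold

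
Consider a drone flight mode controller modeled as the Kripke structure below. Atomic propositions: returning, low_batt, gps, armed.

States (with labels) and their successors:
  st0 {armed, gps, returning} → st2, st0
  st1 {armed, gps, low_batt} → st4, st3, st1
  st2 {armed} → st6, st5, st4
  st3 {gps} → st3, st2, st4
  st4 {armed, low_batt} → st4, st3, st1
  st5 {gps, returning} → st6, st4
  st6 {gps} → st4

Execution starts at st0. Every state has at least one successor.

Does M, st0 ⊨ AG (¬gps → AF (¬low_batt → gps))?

Holds

States satisfying ¬gps → AF (¬low_batt → gps): {st0, st1, st2, st3, st4, st5, st6}.
States satisfying AG (¬gps → AF (¬low_batt → gps)): {st0, st1, st2, st3, st4, st5, st6}.
Every state reachable from st0 satisfies ¬gps → AF (¬low_batt → gps).
st0 ∈ Sat(AG (¬gps → AF (¬low_batt → gps))).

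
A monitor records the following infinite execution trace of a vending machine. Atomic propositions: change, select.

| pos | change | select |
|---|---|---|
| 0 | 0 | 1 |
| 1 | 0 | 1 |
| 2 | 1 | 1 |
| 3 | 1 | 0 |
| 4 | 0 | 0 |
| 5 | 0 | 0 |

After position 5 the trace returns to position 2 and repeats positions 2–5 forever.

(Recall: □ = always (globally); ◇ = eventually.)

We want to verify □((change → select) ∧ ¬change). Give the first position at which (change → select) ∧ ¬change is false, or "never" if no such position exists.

2

Check (change → select) ∧ ¬change at each position in order: 0 ✓, 1 ✓.
At position 2 the labels are {change, select}, so (change → select) ∧ ¬change is false there. This is the first violation.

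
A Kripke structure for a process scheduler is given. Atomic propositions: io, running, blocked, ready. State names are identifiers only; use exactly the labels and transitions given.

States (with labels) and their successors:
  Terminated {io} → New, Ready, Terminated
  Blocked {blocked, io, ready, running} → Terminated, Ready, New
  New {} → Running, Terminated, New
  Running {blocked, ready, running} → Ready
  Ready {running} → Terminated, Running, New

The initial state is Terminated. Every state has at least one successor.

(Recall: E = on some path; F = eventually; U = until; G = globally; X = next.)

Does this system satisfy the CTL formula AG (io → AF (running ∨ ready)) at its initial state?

No

States satisfying io → AF (running ∨ ready): {Blocked, New, Running, Ready}.
States satisfying AG (io → AF (running ∨ ready)): ∅.
Terminated is reachable from Terminated and violates io → AF (running ∨ ready), so AG fails at Terminated.
Terminated ∉ Sat(AG (io → AF (running ∨ ready))).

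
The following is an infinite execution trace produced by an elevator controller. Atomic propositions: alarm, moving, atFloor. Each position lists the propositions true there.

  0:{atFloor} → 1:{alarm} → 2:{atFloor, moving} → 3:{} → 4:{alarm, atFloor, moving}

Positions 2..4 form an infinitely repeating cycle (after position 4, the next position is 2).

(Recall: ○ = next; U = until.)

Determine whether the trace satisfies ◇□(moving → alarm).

□(moving → alarm) is false at every position 0..4, so it never becomes true and ◇□(moving → alarm) fails.

Does not hold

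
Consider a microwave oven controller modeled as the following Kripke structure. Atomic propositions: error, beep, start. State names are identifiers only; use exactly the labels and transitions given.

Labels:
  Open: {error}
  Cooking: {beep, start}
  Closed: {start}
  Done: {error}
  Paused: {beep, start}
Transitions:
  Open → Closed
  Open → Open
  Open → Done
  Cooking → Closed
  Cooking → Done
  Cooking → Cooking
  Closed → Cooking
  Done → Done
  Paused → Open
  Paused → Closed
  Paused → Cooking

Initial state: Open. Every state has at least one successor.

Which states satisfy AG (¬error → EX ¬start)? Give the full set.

States satisfying ¬error → EX ¬start: {Open, Cooking, Done, Paused}.
States satisfying AG (¬error → EX ¬start): {Done}.

{Done}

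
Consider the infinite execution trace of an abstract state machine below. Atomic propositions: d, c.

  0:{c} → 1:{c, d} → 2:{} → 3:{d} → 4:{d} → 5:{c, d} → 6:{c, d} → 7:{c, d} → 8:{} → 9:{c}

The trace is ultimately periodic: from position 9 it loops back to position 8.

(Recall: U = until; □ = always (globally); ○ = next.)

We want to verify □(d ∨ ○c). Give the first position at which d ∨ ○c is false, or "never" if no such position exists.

Check d ∨ ○c at each position in order: 0 ✓, 1 ✓.
At position 2 the labels are {} and the next position 3 has {d}, so d ∨ ○c is false there. This is the first violation.

2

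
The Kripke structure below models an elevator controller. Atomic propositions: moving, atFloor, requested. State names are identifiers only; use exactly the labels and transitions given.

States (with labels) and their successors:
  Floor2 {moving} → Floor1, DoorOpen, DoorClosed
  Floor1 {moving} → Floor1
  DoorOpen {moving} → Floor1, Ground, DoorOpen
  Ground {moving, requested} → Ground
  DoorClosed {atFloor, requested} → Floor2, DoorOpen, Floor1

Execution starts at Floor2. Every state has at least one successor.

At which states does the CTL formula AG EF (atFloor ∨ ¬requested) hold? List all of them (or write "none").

{Floor1}

States satisfying EF (atFloor ∨ ¬requested): {Floor2, Floor1, DoorOpen, DoorClosed}.
States satisfying AG EF (atFloor ∨ ¬requested): {Floor1}.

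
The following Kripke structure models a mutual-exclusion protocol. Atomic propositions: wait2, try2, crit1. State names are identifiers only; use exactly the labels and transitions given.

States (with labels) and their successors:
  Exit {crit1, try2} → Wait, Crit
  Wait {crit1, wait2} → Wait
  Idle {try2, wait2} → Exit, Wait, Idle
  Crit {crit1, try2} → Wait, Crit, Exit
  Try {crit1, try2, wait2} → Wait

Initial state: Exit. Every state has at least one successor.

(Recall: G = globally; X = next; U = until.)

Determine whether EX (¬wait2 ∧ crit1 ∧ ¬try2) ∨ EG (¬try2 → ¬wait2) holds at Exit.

States satisfying ¬wait2 ∧ crit1 ∧ ¬try2: ∅.
States satisfying EX (¬wait2 ∧ crit1 ∧ ¬try2): ∅.
States satisfying ¬try2 → ¬wait2: {Exit, Idle, Crit, Try}.
States satisfying EG (¬try2 → ¬wait2): {Exit, Idle, Crit}.
States satisfying EX (¬wait2 ∧ crit1 ∧ ¬try2) ∨ EG (¬try2 → ¬wait2): {Exit, Idle, Crit}.
Exit ∈ Sat(EX (¬wait2 ∧ crit1 ∧ ¬try2) ∨ EG (¬try2 → ¬wait2)).

Yes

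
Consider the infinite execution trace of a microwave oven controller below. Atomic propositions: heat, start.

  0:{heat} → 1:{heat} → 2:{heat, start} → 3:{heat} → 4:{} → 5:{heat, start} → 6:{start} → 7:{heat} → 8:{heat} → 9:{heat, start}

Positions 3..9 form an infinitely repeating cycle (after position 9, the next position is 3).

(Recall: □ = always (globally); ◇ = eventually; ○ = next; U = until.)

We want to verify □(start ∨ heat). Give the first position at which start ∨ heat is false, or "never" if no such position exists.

4

Check start ∨ heat at each position in order: 0 ✓, 1 ✓, 2 ✓, 3 ✓.
At position 4 the labels are {}, so start ∨ heat is false there. This is the first violation.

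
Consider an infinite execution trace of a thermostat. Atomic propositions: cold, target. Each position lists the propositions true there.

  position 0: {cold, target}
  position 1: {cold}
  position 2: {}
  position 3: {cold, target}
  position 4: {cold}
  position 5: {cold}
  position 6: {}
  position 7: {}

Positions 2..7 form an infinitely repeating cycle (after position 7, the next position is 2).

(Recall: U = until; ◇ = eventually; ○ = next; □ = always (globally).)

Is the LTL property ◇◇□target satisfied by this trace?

Does not hold

◇□target is false at every position 0..7, so it never becomes true and ◇◇□target fails.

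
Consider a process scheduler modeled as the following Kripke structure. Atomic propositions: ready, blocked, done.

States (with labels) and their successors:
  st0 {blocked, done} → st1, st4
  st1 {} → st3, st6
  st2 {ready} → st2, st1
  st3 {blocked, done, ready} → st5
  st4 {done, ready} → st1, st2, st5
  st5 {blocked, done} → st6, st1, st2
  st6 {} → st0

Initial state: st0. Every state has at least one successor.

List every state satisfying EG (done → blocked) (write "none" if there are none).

States satisfying done → blocked: {st0, st1, st2, st3, st5, st6}.
States satisfying EG (done → blocked): {st0, st1, st2, st3, st5, st6}.

{st0, st1, st2, st3, st5, st6}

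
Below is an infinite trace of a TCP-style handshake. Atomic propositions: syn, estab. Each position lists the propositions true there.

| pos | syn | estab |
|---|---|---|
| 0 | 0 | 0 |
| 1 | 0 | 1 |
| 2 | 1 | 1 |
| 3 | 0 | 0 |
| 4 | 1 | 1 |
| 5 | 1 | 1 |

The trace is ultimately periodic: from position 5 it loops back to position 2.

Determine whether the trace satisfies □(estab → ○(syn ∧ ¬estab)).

No

estab → ○(syn ∧ ¬estab) must hold at every position from 0 onward. It fails at position 1, so □(estab → ○(syn ∧ ¬estab)) is false.
Positions where estab holds: 1, 2, 4, 5.
Check ○(syn ∧ ¬estab) at each: 1→fails, 2→fails, 4→fails, 5→fails.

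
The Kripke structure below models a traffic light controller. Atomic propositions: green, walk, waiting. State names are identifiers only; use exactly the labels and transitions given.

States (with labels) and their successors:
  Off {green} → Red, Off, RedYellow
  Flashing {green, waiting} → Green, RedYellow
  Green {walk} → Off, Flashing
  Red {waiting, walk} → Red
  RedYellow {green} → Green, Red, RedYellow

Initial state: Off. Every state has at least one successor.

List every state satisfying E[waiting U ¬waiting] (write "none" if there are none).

{Off, Flashing, Green, RedYellow}

States satisfying waiting: {Flashing, Red}.
States satisfying ¬waiting: {Off, Green, RedYellow}.
States satisfying E[waiting U ¬waiting]: {Off, Flashing, Green, RedYellow}.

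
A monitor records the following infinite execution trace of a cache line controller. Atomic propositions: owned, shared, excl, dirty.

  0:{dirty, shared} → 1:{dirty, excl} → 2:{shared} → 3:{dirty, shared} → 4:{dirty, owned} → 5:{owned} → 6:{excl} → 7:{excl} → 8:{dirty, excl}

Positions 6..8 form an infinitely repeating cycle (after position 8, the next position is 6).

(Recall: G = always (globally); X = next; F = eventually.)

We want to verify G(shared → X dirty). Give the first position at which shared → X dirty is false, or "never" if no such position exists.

shared → X dirty holds at every position 0..8, and those are all the positions the trace ever visits, so the invariant G(shared → X dirty) is never violated.

never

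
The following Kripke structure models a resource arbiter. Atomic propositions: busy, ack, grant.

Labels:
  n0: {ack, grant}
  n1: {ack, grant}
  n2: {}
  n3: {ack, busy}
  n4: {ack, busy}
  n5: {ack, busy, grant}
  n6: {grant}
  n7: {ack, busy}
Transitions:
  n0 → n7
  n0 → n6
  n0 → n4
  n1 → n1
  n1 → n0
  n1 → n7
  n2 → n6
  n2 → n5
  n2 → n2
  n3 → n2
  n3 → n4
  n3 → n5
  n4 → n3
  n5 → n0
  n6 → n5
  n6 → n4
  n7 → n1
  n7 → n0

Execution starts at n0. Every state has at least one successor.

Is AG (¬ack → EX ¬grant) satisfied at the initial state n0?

Holds

States satisfying ¬ack → EX ¬grant: {n0, n1, n2, n3, n4, n5, n6, n7}.
States satisfying AG (¬ack → EX ¬grant): {n0, n1, n2, n3, n4, n5, n6, n7}.
Every state reachable from n0 satisfies ¬ack → EX ¬grant.
n0 ∈ Sat(AG (¬ack → EX ¬grant)).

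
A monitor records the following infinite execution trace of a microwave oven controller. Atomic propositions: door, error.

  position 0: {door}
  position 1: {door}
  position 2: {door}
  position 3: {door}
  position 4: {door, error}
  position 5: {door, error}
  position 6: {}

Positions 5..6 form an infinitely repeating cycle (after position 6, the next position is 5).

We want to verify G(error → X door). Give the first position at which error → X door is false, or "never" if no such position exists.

Check error → X door at each position in order: 0 ✓, 1 ✓, 2 ✓, 3 ✓, 4 ✓.
At position 5 the labels are {door, error} and the next position 6 has {}, so error → X door is false there. This is the first violation.

5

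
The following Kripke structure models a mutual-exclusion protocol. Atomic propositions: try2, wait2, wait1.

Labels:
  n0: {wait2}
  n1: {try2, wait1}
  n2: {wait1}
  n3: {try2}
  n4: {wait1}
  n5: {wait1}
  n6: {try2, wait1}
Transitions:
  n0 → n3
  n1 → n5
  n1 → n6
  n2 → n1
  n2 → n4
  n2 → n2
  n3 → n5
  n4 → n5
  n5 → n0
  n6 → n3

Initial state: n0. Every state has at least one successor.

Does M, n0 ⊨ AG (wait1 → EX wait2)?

Holds

States satisfying wait1 → EX wait2: {n0, n3, n5}.
States satisfying AG (wait1 → EX wait2): {n0, n3, n5}.
Every state reachable from n0 satisfies wait1 → EX wait2.
n0 ∈ Sat(AG (wait1 → EX wait2)).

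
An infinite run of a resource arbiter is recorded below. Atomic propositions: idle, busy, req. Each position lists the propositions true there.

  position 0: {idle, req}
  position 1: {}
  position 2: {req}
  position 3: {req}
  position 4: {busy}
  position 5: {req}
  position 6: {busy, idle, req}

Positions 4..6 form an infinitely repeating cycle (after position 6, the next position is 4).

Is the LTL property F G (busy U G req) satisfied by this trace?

G (busy U G req) is false at every position 0..6, so it never becomes true and F G (busy U G req) fails.

Violated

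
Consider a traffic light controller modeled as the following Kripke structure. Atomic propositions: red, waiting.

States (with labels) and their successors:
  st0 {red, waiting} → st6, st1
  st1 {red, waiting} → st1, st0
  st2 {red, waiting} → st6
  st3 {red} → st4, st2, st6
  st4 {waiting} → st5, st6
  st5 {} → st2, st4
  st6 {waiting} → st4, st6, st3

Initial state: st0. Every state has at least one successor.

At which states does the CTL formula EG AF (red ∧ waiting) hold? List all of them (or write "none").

States satisfying AF (red ∧ waiting): {st0, st1, st2}.
States satisfying EG AF (red ∧ waiting): {st0, st1}.

{st0, st1}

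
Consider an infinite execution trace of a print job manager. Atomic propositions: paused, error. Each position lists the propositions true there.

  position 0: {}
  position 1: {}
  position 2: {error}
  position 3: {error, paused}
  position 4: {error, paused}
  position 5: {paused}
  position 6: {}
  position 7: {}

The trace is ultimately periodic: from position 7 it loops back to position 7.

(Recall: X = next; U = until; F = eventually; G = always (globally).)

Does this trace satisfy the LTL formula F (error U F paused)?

Satisfied

error U F paused holds at position 0, which is reachable from 0, so F (error U F paused) holds.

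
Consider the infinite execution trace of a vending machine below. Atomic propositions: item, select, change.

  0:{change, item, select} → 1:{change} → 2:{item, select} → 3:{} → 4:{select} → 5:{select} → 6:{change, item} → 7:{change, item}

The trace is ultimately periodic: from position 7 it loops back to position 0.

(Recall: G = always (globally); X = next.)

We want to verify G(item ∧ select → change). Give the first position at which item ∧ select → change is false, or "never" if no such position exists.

2

Check item ∧ select → change at each position in order: 0 ✓, 1 ✓.
At position 2 the labels are {item, select}, so item ∧ select → change is false there. This is the first violation.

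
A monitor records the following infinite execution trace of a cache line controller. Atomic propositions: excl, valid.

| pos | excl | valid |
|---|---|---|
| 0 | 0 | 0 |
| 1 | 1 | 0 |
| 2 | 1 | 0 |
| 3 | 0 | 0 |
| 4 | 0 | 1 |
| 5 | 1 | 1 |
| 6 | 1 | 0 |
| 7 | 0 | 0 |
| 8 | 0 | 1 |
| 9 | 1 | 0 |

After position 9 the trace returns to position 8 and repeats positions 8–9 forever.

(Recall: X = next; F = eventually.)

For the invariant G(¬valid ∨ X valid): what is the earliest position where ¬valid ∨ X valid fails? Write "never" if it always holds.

Check ¬valid ∨ X valid at each position in order: 0 ✓, 1 ✓, 2 ✓, 3 ✓, 4 ✓.
At position 5 the labels are {excl, valid} and the next position 6 has {excl}, so ¬valid ∨ X valid is false there. This is the first violation.

5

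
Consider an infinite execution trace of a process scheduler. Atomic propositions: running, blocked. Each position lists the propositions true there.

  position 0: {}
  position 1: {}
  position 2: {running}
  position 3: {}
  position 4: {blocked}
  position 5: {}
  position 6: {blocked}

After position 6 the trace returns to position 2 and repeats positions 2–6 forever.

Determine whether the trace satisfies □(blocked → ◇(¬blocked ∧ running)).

blocked → ◇(¬blocked ∧ running) holds at every position 0..6, and those are all positions ever visited, so □(blocked → ◇(¬blocked ∧ running)) holds.
Positions where blocked holds: 4, 6.
Check ◇(¬blocked ∧ running) at each: 4→ok, 6→ok.

Holds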